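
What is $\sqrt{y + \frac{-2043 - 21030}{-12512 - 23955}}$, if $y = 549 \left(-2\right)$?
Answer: $\frac{i \sqrt{1459325210631}}{36467} \approx 33.127 i$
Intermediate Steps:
$y = -1098$
$\sqrt{y + \frac{-2043 - 21030}{-12512 - 23955}} = \sqrt{-1098 + \frac{-2043 - 21030}{-12512 - 23955}} = \sqrt{-1098 - \frac{23073}{-36467}} = \sqrt{-1098 - - \frac{23073}{36467}} = \sqrt{-1098 + \frac{23073}{36467}} = \sqrt{- \frac{40017693}{36467}} = \frac{i \sqrt{1459325210631}}{36467}$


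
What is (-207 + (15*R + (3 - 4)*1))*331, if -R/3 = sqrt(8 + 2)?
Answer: -68848 - 14895*sqrt(10) ≈ -1.1595e+5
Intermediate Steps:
R = -3*sqrt(10) (R = -3*sqrt(8 + 2) = -3*sqrt(10) ≈ -9.4868)
(-207 + (15*R + (3 - 4)*1))*331 = (-207 + (15*(-3*sqrt(10)) + (3 - 4)*1))*331 = (-207 + (-45*sqrt(10) - 1*1))*331 = (-207 + (-45*sqrt(10) - 1))*331 = (-207 + (-1 - 45*sqrt(10)))*331 = (-208 - 45*sqrt(10))*331 = -68848 - 14895*sqrt(10)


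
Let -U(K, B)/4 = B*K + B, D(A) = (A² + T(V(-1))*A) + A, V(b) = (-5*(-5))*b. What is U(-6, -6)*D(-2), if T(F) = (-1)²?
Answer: 0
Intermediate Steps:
V(b) = 25*b
T(F) = 1
D(A) = A² + 2*A (D(A) = (A² + 1*A) + A = (A² + A) + A = (A + A²) + A = A² + 2*A)
U(K, B) = -4*B - 4*B*K (U(K, B) = -4*(B*K + B) = -4*(B + B*K) = -4*B - 4*B*K)
U(-6, -6)*D(-2) = (-4*(-6)*(1 - 6))*(-2*(2 - 2)) = (-4*(-6)*(-5))*(-2*0) = -120*0 = 0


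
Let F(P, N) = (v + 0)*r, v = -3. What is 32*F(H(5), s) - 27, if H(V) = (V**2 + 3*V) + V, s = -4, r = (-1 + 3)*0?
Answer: -27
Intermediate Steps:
r = 0 (r = 2*0 = 0)
H(V) = V**2 + 4*V
F(P, N) = 0 (F(P, N) = (-3 + 0)*0 = -3*0 = 0)
32*F(H(5), s) - 27 = 32*0 - 27 = 0 - 27 = -27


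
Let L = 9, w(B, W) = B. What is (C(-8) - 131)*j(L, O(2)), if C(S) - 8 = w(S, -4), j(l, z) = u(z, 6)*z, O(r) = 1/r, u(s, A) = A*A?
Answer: -2358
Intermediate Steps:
u(s, A) = A²
j(l, z) = 36*z (j(l, z) = 6²*z = 36*z)
C(S) = 8 + S
(C(-8) - 131)*j(L, O(2)) = ((8 - 8) - 131)*(36/2) = (0 - 131)*(36*(½)) = -131*18 = -2358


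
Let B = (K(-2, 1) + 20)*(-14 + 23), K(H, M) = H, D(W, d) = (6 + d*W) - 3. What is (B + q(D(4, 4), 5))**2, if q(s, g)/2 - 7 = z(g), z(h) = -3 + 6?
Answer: 33124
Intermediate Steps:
D(W, d) = 3 + W*d (D(W, d) = (6 + W*d) - 3 = 3 + W*d)
z(h) = 3
q(s, g) = 20 (q(s, g) = 14 + 2*3 = 14 + 6 = 20)
B = 162 (B = (-2 + 20)*(-14 + 23) = 18*9 = 162)
(B + q(D(4, 4), 5))**2 = (162 + 20)**2 = 182**2 = 33124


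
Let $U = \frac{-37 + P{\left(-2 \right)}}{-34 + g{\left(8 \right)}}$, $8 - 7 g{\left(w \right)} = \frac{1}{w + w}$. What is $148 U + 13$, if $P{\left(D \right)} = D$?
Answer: $\frac{231439}{1227} \approx 188.62$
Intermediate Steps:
$g{\left(w \right)} = \frac{8}{7} - \frac{1}{14 w}$ ($g{\left(w \right)} = \frac{8}{7} - \frac{1}{7 \left(w + w\right)} = \frac{8}{7} - \frac{1}{7 \cdot 2 w} = \frac{8}{7} - \frac{\frac{1}{2} \frac{1}{w}}{7} = \frac{8}{7} - \frac{1}{14 w}$)
$U = \frac{1456}{1227}$ ($U = \frac{-37 - 2}{-34 + \frac{-1 + 16 \cdot 8}{14 \cdot 8}} = - \frac{39}{-34 + \frac{1}{14} \cdot \frac{1}{8} \left(-1 + 128\right)} = - \frac{39}{-34 + \frac{1}{14} \cdot \frac{1}{8} \cdot 127} = - \frac{39}{-34 + \frac{127}{112}} = - \frac{39}{- \frac{3681}{112}} = \left(-39\right) \left(- \frac{112}{3681}\right) = \frac{1456}{1227} \approx 1.1866$)
$148 U + 13 = 148 \cdot \frac{1456}{1227} + 13 = \frac{215488}{1227} + 13 = \frac{231439}{1227}$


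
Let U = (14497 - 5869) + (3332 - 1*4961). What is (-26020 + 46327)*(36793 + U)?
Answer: 889284144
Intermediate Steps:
U = 6999 (U = 8628 + (3332 - 4961) = 8628 - 1629 = 6999)
(-26020 + 46327)*(36793 + U) = (-26020 + 46327)*(36793 + 6999) = 20307*43792 = 889284144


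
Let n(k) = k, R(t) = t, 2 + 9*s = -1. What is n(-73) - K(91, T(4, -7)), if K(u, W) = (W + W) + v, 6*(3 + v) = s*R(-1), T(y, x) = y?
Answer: -1405/18 ≈ -78.056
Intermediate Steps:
s = -⅓ (s = -2/9 + (⅑)*(-1) = -2/9 - ⅑ = -⅓ ≈ -0.33333)
v = -53/18 (v = -3 + (-⅓*(-1))/6 = -3 + (⅙)*(⅓) = -3 + 1/18 = -53/18 ≈ -2.9444)
K(u, W) = -53/18 + 2*W (K(u, W) = (W + W) - 53/18 = 2*W - 53/18 = -53/18 + 2*W)
n(-73) - K(91, T(4, -7)) = -73 - (-53/18 + 2*4) = -73 - (-53/18 + 8) = -73 - 1*91/18 = -73 - 91/18 = -1405/18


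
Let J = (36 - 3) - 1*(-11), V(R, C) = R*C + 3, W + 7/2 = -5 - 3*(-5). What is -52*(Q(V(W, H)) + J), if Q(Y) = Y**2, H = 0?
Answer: -2756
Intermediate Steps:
W = 13/2 (W = -7/2 + (-5 - 3*(-5)) = -7/2 + (-5 + 15) = -7/2 + 10 = 13/2 ≈ 6.5000)
V(R, C) = 3 + C*R (V(R, C) = C*R + 3 = 3 + C*R)
J = 44 (J = 33 + 11 = 44)
-52*(Q(V(W, H)) + J) = -52*((3 + 0*(13/2))**2 + 44) = -52*((3 + 0)**2 + 44) = -52*(3**2 + 44) = -52*(9 + 44) = -52*53 = -2756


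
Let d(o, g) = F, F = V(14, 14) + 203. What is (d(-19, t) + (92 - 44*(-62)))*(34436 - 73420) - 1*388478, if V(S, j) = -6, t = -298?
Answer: -118003206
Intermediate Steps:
F = 197 (F = -6 + 203 = 197)
d(o, g) = 197
(d(-19, t) + (92 - 44*(-62)))*(34436 - 73420) - 1*388478 = (197 + (92 - 44*(-62)))*(34436 - 73420) - 1*388478 = (197 + (92 + 2728))*(-38984) - 388478 = (197 + 2820)*(-38984) - 388478 = 3017*(-38984) - 388478 = -117614728 - 388478 = -118003206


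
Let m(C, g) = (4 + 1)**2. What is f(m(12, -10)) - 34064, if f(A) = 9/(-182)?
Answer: -6199657/182 ≈ -34064.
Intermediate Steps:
m(C, g) = 25 (m(C, g) = 5**2 = 25)
f(A) = -9/182 (f(A) = 9*(-1/182) = -9/182)
f(m(12, -10)) - 34064 = -9/182 - 34064 = -6199657/182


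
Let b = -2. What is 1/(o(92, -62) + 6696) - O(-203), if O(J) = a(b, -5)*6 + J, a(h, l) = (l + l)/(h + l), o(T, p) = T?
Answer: 9238475/47516 ≈ 194.43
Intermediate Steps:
a(h, l) = 2*l/(h + l) (a(h, l) = (2*l)/(h + l) = 2*l/(h + l))
O(J) = 60/7 + J (O(J) = (2*(-5)/(-2 - 5))*6 + J = (2*(-5)/(-7))*6 + J = (2*(-5)*(-⅐))*6 + J = (10/7)*6 + J = 60/7 + J)
1/(o(92, -62) + 6696) - O(-203) = 1/(92 + 6696) - (60/7 - 203) = 1/6788 - 1*(-1361/7) = 1/6788 + 1361/7 = 9238475/47516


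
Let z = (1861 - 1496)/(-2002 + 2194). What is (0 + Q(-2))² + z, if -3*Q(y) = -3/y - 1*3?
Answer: 413/192 ≈ 2.1510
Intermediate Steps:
Q(y) = 1 + 1/y (Q(y) = -(-3/y - 1*3)/3 = -(-3/y - 3)/3 = -(-3 - 3/y)/3 = 1 + 1/y)
z = 365/192 ≈ 1.9010
(0 + Q(-2))² + z = (0 + (1 - 2)/(-2))² + 365/192 = (0 - ½*(-1))² + 365/192 = (0 + ½)² + 365/192 = (½)² + 365/192 = ¼ + 365/192 = 413/192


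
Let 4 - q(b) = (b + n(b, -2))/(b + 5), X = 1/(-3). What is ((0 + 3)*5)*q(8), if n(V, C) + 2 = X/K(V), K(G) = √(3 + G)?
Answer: 690/13 + 5*√11/143 ≈ 53.193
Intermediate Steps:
X = -⅓ ≈ -0.33333
n(V, C) = -2 - 1/(3*√(3 + V))
q(b) = 4 - (-2 + b - 1/(3*√(3 + b)))/(5 + b) (q(b) = 4 - (b + (-2 - 1/(3*√(3 + b))))/(b + 5) = 4 - (-2 + b - 1/(3*√(3 + b)))/(5 + b))
((0 + 3)*5)*q(8) = ((0 + 3)*5)*((1 + 3*√(3 + 8)*(22 + 3*8))/(3*√(3 + 8)*(5 + 8))) = (3*5)*((⅓)*(1 + 3*√11*(22 + 24))/(√11*13)) = 15*((⅓)*(√11/11)*(1/13)*(1 + 3*√11*46)) = 15*((⅓)*(√11/11)*(1/13)*(1 + 138*√11)) = 15*(√11*(1 + 138*√11)/429) = 5*√11*(1 + 138*√11)/143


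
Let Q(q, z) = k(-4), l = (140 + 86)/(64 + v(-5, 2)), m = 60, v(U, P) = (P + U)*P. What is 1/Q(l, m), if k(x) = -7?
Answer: -1/7 ≈ -0.14286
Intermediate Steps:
v(U, P) = P*(P + U)
l = 113/29 (l = (140 + 86)/(64 + 2*(2 - 5)) = 226/(64 + 2*(-3)) = 226/(64 - 6) = 226/58 = 226*(1/58) = 113/29 ≈ 3.8966)
Q(q, z) = -7
1/Q(l, m) = 1/(-7) = -1/7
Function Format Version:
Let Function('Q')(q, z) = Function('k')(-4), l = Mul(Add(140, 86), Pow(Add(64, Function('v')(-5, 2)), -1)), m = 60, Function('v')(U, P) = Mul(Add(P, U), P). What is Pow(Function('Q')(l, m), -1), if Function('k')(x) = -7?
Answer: Rational(-1, 7) ≈ -0.14286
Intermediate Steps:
Function('v')(U, P) = Mul(P, Add(P, U))
l = Rational(113, 29) (l = Mul(Add(140, 86), Pow(Add(64, Mul(2, Add(2, -5))), -1)) = Mul(226, Pow(Add(64, Mul(2, -3)), -1)) = Mul(226, Pow(Add(64, -6), -1)) = Mul(226, Pow(58, -1)) = Mul(226, Rational(1, 58)) = Rational(113, 29) ≈ 3.8966)
Function('Q')(q, z) = -7
Pow(Function('Q')(l, m), -1) = Pow(-7, -1) = Rational(-1, 7)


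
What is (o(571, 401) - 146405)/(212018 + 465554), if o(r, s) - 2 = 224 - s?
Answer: -5235/24199 ≈ -0.21633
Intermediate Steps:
o(r, s) = 226 - s (o(r, s) = 2 + (224 - s) = 226 - s)
(o(571, 401) - 146405)/(212018 + 465554) = ((226 - 1*401) - 146405)/(212018 + 465554) = ((226 - 401) - 146405)/677572 = (-175 - 146405)*(1/677572) = -146580*1/677572 = -5235/24199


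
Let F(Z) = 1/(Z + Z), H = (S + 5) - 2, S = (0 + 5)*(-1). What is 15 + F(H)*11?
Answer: 49/4 ≈ 12.250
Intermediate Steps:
S = -5 (S = 5*(-1) = -5)
H = -2 (H = (-5 + 5) - 2 = 0 - 2 = -2)
F(Z) = 1/(2*Z)
15 + F(H)*11 = 15 + ((1/2)/(-2))*11 = 15 + ((1/2)*(-1/2))*11 = 15 - 1/4*11 = 15 - 11/4 = 49/4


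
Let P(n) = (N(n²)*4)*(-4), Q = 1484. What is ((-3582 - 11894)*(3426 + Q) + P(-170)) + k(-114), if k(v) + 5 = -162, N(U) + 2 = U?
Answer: -76449695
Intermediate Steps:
N(U) = -2 + U
k(v) = -167 (k(v) = -5 - 162 = -167)
P(n) = 32 - 16*n² (P(n) = ((-2 + n²)*4)*(-4) = (-8 + 4*n²)*(-4) = 32 - 16*n²)
((-3582 - 11894)*(3426 + Q) + P(-170)) + k(-114) = ((-3582 - 11894)*(3426 + 1484) + (32 - 16*(-170)²)) - 167 = (-15476*4910 + (32 - 16*28900)) - 167 = (-75987160 + (32 - 462400)) - 167 = (-75987160 - 462368) - 167 = -76449528 - 167 = -76449695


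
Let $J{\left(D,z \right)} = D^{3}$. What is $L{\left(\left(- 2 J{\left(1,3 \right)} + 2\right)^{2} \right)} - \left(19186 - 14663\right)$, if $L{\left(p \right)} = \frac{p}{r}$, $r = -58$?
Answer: $-4523$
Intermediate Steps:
$L{\left(p \right)} = - \frac{p}{58}$ ($L{\left(p \right)} = \frac{p}{-58} = p \left(- \frac{1}{58}\right) = - \frac{p}{58}$)
$L{\left(\left(- 2 J{\left(1,3 \right)} + 2\right)^{2} \right)} - \left(19186 - 14663\right) = - \frac{\left(- 2 \cdot 1^{3} + 2\right)^{2}}{58} - \left(19186 - 14663\right) = - \frac{\left(\left(-2\right) 1 + 2\right)^{2}}{58} - \left(19186 - 14663\right) = - \frac{\left(-2 + 2\right)^{2}}{58} - 4523 = - \frac{0^{2}}{58} - 4523 = \left(- \frac{1}{58}\right) 0 - 4523 = 0 - 4523 = -4523$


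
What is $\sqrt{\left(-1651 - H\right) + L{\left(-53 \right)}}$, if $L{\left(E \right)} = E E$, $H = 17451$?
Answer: $i \sqrt{16293} \approx 127.64 i$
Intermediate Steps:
$L{\left(E \right)} = E^{2}$
$\sqrt{\left(-1651 - H\right) + L{\left(-53 \right)}} = \sqrt{\left(-1651 - 17451\right) + \left(-53\right)^{2}} = \sqrt{\left(-1651 - 17451\right) + 2809} = \sqrt{-19102 + 2809} = \sqrt{-16293} = i \sqrt{16293}$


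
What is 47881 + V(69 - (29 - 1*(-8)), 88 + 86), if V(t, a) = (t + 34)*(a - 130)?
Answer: 50785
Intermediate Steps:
V(t, a) = (-130 + a)*(34 + t) (V(t, a) = (34 + t)*(-130 + a) = (-130 + a)*(34 + t))
47881 + V(69 - (29 - 1*(-8)), 88 + 86) = 47881 + (-4420 - 130*(69 - (29 - 1*(-8))) + 34*(88 + 86) + (88 + 86)*(69 - (29 - 1*(-8)))) = 47881 + (-4420 - 130*(69 - (29 + 8)) + 34*174 + 174*(69 - (29 + 8))) = 47881 + (-4420 - 130*(69 - 1*37) + 5916 + 174*(69 - 1*37)) = 47881 + (-4420 - 130*(69 - 37) + 5916 + 174*(69 - 37)) = 47881 + (-4420 - 130*32 + 5916 + 174*32) = 47881 + (-4420 - 4160 + 5916 + 5568) = 47881 + 2904 = 50785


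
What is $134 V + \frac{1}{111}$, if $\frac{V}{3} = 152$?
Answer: $\frac{6782545}{111} \approx 61104.0$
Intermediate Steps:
$V = 456$ ($V = 3 \cdot 152 = 456$)
$134 V + \frac{1}{111} = 134 \cdot 456 + \frac{1}{111} = 61104 + \frac{1}{111} = \frac{6782545}{111}$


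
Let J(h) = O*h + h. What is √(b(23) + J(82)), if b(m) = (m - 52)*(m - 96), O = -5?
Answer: √1789 ≈ 42.297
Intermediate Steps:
J(h) = -4*h (J(h) = -5*h + h = -4*h)
b(m) = (-96 + m)*(-52 + m) (b(m) = (-52 + m)*(-96 + m) = (-96 + m)*(-52 + m))
√(b(23) + J(82)) = √((4992 + 23² - 148*23) - 4*82) = √((4992 + 529 - 3404) - 328) = √(2117 - 328) = √1789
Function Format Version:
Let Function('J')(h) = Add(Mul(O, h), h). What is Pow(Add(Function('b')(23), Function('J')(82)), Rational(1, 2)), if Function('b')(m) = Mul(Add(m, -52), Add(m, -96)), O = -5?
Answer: Pow(1789, Rational(1, 2)) ≈ 42.297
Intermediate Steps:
Function('J')(h) = Mul(-4, h) (Function('J')(h) = Add(Mul(-5, h), h) = Mul(-4, h))
Function('b')(m) = Mul(Add(-96, m), Add(-52, m)) (Function('b')(m) = Mul(Add(-52, m), Add(-96, m)) = Mul(Add(-96, m), Add(-52, m)))
Pow(Add(Function('b')(23), Function('J')(82)), Rational(1, 2)) = Pow(Add(Add(4992, Pow(23, 2), Mul(-148, 23)), Mul(-4, 82)), Rational(1, 2)) = Pow(Add(Add(4992, 529, -3404), -328), Rational(1, 2)) = Pow(Add(2117, -328), Rational(1, 2)) = Pow(1789, Rational(1, 2))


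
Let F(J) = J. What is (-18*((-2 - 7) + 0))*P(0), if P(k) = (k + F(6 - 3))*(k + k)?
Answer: 0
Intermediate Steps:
P(k) = 2*k*(3 + k) (P(k) = (k + (6 - 3))*(k + k) = (k + 3)*(2*k) = (3 + k)*(2*k) = 2*k*(3 + k))
(-18*((-2 - 7) + 0))*P(0) = (-18*((-2 - 7) + 0))*(2*0*(3 + 0)) = (-18*(-9 + 0))*(2*0*3) = -18*(-9)*0 = 162*0 = 0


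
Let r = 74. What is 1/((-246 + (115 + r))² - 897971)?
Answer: -1/894722 ≈ -1.1177e-6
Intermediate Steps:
1/((-246 + (115 + r))² - 897971) = 1/((-246 + (115 + 74))² - 897971) = 1/((-246 + 189)² - 897971) = 1/((-57)² - 897971) = 1/(3249 - 897971) = 1/(-894722) = -1/894722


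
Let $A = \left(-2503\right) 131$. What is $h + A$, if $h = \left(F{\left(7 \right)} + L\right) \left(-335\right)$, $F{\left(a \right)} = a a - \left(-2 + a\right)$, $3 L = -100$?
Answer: $- \frac{994399}{3} \approx -3.3147 \cdot 10^{5}$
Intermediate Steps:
$L = - \frac{100}{3}$ ($L = \frac{1}{3} \left(-100\right) = - \frac{100}{3} \approx -33.333$)
$F{\left(a \right)} = 2 + a^{2} - a$ ($F{\left(a \right)} = a^{2} - \left(-2 + a\right) = 2 + a^{2} - a$)
$A = -327893$
$h = - \frac{10720}{3}$ ($h = \left(\left(2 + 7^{2} - 7\right) - \frac{100}{3}\right) \left(-335\right) = \left(\left(2 + 49 - 7\right) - \frac{100}{3}\right) \left(-335\right) = \left(44 - \frac{100}{3}\right) \left(-335\right) = \frac{32}{3} \left(-335\right) = - \frac{10720}{3} \approx -3573.3$)
$h + A = - \frac{10720}{3} - 327893 = - \frac{994399}{3}$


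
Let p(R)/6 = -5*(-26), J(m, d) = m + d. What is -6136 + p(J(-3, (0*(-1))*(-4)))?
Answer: -5356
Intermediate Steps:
J(m, d) = d + m
p(R) = 780 (p(R) = 6*(-5*(-26)) = 6*130 = 780)
-6136 + p(J(-3, (0*(-1))*(-4))) = -6136 + 780 = -5356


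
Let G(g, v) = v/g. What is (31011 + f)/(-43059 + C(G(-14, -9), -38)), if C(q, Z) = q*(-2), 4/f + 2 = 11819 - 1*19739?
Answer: -78167453/108539322 ≈ -0.72018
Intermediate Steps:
f = -2/3961 (f = 4/(-2 + (11819 - 1*19739)) = 4/(-2 + (11819 - 19739)) = 4/(-2 - 7920) = 4/(-7922) = 4*(-1/7922) = -2/3961 ≈ -0.00050492)
C(q, Z) = -2*q
(31011 + f)/(-43059 + C(G(-14, -9), -38)) = (31011 - 2/3961)/(-43059 - (-18)/(-14)) = 122834569/(3961*(-43059 - (-18)*(-1)/14)) = 122834569/(3961*(-43059 - 2*9/14)) = 122834569/(3961*(-43059 - 9/7)) = 122834569/(3961*(-301422/7)) = (122834569/3961)*(-7/301422) = -78167453/108539322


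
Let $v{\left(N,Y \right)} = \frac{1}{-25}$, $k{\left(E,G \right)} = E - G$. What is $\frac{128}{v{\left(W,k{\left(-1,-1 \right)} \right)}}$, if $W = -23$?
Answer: $-3200$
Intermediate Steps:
$v{\left(N,Y \right)} = - \frac{1}{25}$
$\frac{128}{v{\left(W,k{\left(-1,-1 \right)} \right)}} = \frac{128}{- \frac{1}{25}} = 128 \left(-25\right) = -3200$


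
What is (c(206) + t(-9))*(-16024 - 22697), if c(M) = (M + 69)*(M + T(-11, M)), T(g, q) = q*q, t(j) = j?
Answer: -454063394061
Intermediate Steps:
T(g, q) = q**2
c(M) = (69 + M)*(M + M**2) (c(M) = (M + 69)*(M + M**2) = (69 + M)*(M + M**2))
(c(206) + t(-9))*(-16024 - 22697) = (206*(69 + 206**2 + 70*206) - 9)*(-16024 - 22697) = (206*(69 + 42436 + 14420) - 9)*(-38721) = (206*56925 - 9)*(-38721) = (11726550 - 9)*(-38721) = 11726541*(-38721) = -454063394061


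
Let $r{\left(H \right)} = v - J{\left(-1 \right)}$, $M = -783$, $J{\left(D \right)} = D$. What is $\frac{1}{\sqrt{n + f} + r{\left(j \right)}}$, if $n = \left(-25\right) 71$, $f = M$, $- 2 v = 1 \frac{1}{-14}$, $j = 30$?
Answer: $\frac{812}{2006313} - \frac{784 i \sqrt{2558}}{2006313} \approx 0.00040472 - 0.019764 i$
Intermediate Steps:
$v = \frac{1}{28}$ ($v = - \frac{1 \frac{1}{-14}}{2} = - \frac{1 \left(- \frac{1}{14}\right)}{2} = \left(- \frac{1}{2}\right) \left(- \frac{1}{14}\right) = \frac{1}{28} \approx 0.035714$)
$f = -783$
$r{\left(H \right)} = \frac{29}{28}$ ($r{\left(H \right)} = \frac{1}{28} - -1 = \frac{1}{28} + 1 = \frac{29}{28}$)
$n = -1775$
$\frac{1}{\sqrt{n + f} + r{\left(j \right)}} = \frac{1}{\sqrt{-1775 - 783} + \frac{29}{28}} = \frac{1}{\sqrt{-2558} + \frac{29}{28}} = \frac{1}{i \sqrt{2558} + \frac{29}{28}} = \frac{1}{\frac{29}{28} + i \sqrt{2558}}$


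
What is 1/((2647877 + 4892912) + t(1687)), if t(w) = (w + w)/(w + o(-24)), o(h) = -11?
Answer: 838/6319182869 ≈ 1.3261e-7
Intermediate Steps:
t(w) = 2*w/(-11 + w) (t(w) = (w + w)/(w - 11) = (2*w)/(-11 + w) = 2*w/(-11 + w))
1/((2647877 + 4892912) + t(1687)) = 1/((2647877 + 4892912) + 2*1687/(-11 + 1687)) = 1/(7540789 + 2*1687/1676) = 1/(7540789 + 2*1687*(1/1676)) = 1/(7540789 + 1687/838) = 1/(6319182869/838) = 838/6319182869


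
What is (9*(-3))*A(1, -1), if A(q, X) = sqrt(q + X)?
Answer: 0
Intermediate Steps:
A(q, X) = sqrt(X + q)
(9*(-3))*A(1, -1) = (9*(-3))*sqrt(-1 + 1) = -27*sqrt(0) = -27*0 = 0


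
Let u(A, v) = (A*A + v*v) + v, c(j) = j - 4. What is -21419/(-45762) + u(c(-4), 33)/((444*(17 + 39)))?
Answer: 16300993/31606288 ≈ 0.51575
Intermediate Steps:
c(j) = -4 + j
u(A, v) = v + A**2 + v**2 (u(A, v) = (A**2 + v**2) + v = v + A**2 + v**2)
-21419/(-45762) + u(c(-4), 33)/((444*(17 + 39))) = -21419/(-45762) + (33 + (-4 - 4)**2 + 33**2)/((444*(17 + 39))) = -21419*(-1/45762) + (33 + (-8)**2 + 1089)/((444*56)) = 21419/45762 + (33 + 64 + 1089)/24864 = 21419/45762 + 1186*(1/24864) = 21419/45762 + 593/12432 = 16300993/31606288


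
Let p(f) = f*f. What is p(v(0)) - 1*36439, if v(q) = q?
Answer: -36439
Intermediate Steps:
p(f) = f**2
p(v(0)) - 1*36439 = 0**2 - 1*36439 = 0 - 36439 = -36439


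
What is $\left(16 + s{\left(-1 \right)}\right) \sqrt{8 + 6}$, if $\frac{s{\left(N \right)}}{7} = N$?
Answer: $9 \sqrt{14} \approx 33.675$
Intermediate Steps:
$s{\left(N \right)} = 7 N$
$\left(16 + s{\left(-1 \right)}\right) \sqrt{8 + 6} = \left(16 + 7 \left(-1\right)\right) \sqrt{8 + 6} = \left(16 - 7\right) \sqrt{14} = 9 \sqrt{14}$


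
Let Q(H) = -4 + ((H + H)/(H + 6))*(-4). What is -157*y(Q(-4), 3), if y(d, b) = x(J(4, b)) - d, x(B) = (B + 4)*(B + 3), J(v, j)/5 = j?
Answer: -51810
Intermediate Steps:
J(v, j) = 5*j
x(B) = (3 + B)*(4 + B) (x(B) = (4 + B)*(3 + B) = (3 + B)*(4 + B))
Q(H) = -4 - 8*H/(6 + H) (Q(H) = -4 + ((2*H)/(6 + H))*(-4) = -4 + (2*H/(6 + H))*(-4) = -4 - 8*H/(6 + H))
y(d, b) = 12 - d + 25*b² + 35*b (y(d, b) = (12 + (5*b)² + 7*(5*b)) - d = (12 + 25*b² + 35*b) - d = 12 - d + 25*b² + 35*b)
-157*y(Q(-4), 3) = -157*(12 - 12*(-2 - 1*(-4))/(6 - 4) + 25*3² + 35*3) = -157*(12 - 12*(-2 + 4)/2 + 25*9 + 105) = -157*(12 - 12*2/2 + 225 + 105) = -157*(12 - 1*12 + 225 + 105) = -157*(12 - 12 + 225 + 105) = -157*330 = -51810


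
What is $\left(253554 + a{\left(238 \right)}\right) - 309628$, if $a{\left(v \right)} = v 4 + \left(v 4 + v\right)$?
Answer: $-53932$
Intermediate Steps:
$a{\left(v \right)} = 9 v$ ($a{\left(v \right)} = 4 v + \left(4 v + v\right) = 4 v + 5 v = 9 v$)
$\left(253554 + a{\left(238 \right)}\right) - 309628 = \left(253554 + 9 \cdot 238\right) - 309628 = \left(253554 + 2142\right) - 309628 = 255696 - 309628 = -53932$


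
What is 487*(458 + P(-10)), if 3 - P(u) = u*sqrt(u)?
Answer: 224507 + 4870*I*sqrt(10) ≈ 2.2451e+5 + 15400.0*I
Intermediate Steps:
P(u) = 3 - u**(3/2) (P(u) = 3 - u*sqrt(u) = 3 - u**(3/2))
487*(458 + P(-10)) = 487*(458 + (3 - (-10)**(3/2))) = 487*(458 + (3 - (-10)*I*sqrt(10))) = 487*(458 + (3 + 10*I*sqrt(10))) = 487*(461 + 10*I*sqrt(10)) = 224507 + 4870*I*sqrt(10)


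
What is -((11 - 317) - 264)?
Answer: 570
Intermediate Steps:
-((11 - 317) - 264) = -(-306 - 264) = -1*(-570) = 570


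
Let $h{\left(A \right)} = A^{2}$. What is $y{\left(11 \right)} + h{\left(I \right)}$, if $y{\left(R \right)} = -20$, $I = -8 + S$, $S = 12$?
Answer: $-4$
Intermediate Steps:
$I = 4$ ($I = -8 + 12 = 4$)
$y{\left(11 \right)} + h{\left(I \right)} = -20 + 4^{2} = -20 + 16 = -4$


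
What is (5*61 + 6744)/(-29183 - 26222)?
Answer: -1007/7915 ≈ -0.12723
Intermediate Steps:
(5*61 + 6744)/(-29183 - 26222) = (305 + 6744)/(-55405) = 7049*(-1/55405) = -1007/7915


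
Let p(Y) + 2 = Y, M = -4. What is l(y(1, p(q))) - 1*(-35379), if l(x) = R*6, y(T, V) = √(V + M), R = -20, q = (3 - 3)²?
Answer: 35259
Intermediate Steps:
q = 0 (q = 0² = 0)
p(Y) = -2 + Y
y(T, V) = √(-4 + V) (y(T, V) = √(V - 4) = √(-4 + V))
l(x) = -120 (l(x) = -20*6 = -120)
l(y(1, p(q))) - 1*(-35379) = -120 - 1*(-35379) = -120 + 35379 = 35259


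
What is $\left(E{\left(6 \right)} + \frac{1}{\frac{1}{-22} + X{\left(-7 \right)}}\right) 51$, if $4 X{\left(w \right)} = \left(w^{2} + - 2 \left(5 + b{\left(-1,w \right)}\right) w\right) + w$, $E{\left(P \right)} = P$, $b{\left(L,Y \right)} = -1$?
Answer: $\frac{82875}{269} \approx 308.09$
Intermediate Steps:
$X{\left(w \right)} = - \frac{7 w}{4} + \frac{w^{2}}{4}$ ($X{\left(w \right)} = \frac{\left(w^{2} + - 2 \left(5 - 1\right) w\right) + w}{4} = \frac{\left(w^{2} + \left(-2\right) 4 w\right) + w}{4} = \frac{\left(w^{2} - 8 w\right) + w}{4} = \frac{w^{2} - 7 w}{4} = - \frac{7 w}{4} + \frac{w^{2}}{4}$)
$\left(E{\left(6 \right)} + \frac{1}{\frac{1}{-22} + X{\left(-7 \right)}}\right) 51 = \left(6 + \frac{1}{\frac{1}{-22} + \frac{1}{4} \left(-7\right) \left(-7 - 7\right)}\right) 51 = \left(6 + \frac{1}{- \frac{1}{22} + \frac{1}{4} \left(-7\right) \left(-14\right)}\right) 51 = \left(6 + \frac{1}{- \frac{1}{22} + \frac{49}{2}}\right) 51 = \left(6 + \frac{1}{\frac{269}{11}}\right) 51 = \left(6 + \frac{11}{269}\right) 51 = \frac{1625}{269} \cdot 51 = \frac{82875}{269}$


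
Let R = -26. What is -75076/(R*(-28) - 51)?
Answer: -75076/677 ≈ -110.90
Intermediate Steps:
-75076/(R*(-28) - 51) = -75076/(-26*(-28) - 51) = -75076/(728 - 51) = -75076/677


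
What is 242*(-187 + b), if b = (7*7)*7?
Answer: 37752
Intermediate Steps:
b = 343 (b = 49*7 = 343)
242*(-187 + b) = 242*(-187 + 343) = 242*156 = 37752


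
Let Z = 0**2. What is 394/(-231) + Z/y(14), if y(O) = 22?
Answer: -394/231 ≈ -1.7056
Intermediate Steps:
Z = 0
394/(-231) + Z/y(14) = 394/(-231) + 0/22 = 394*(-1/231) + 0*(1/22) = -394/231 + 0 = -394/231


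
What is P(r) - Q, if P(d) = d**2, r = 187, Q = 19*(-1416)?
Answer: 61873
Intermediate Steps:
Q = -26904
P(r) - Q = 187**2 - 1*(-26904) = 34969 + 26904 = 61873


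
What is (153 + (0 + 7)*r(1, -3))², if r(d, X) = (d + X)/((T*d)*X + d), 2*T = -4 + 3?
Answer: 543169/25 ≈ 21727.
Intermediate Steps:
T = -½ (T = (-4 + 3)/2 = (½)*(-1) = -½ ≈ -0.50000)
r(d, X) = (X + d)/(d - X*d/2) (r(d, X) = (d + X)/((-d/2)*X + d) = (X + d)/(-X*d/2 + d) = (X + d)/(d - X*d/2))
(153 + (0 + 7)*r(1, -3))² = (153 + (0 + 7)*(2*(-1*(-3) - 1*1)/(1*(-2 - 3))))² = (153 + 7*(2*1*(3 - 1)/(-5)))² = (153 + 7*(2*1*(-⅕)*2))² = (153 + 7*(-⅘))² = (153 - 28/5)² = (737/5)² = 543169/25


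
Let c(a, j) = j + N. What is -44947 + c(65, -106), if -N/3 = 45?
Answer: -45188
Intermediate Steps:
N = -135 (N = -3*45 = -135)
c(a, j) = -135 + j (c(a, j) = j - 135 = -135 + j)
-44947 + c(65, -106) = -44947 + (-135 - 106) = -44947 - 241 = -45188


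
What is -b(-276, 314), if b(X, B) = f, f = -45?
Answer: 45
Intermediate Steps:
b(X, B) = -45
-b(-276, 314) = -1*(-45) = 45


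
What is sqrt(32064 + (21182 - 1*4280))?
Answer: sqrt(48966) ≈ 221.28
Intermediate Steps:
sqrt(32064 + (21182 - 1*4280)) = sqrt(32064 + (21182 - 4280)) = sqrt(32064 + 16902) = sqrt(48966)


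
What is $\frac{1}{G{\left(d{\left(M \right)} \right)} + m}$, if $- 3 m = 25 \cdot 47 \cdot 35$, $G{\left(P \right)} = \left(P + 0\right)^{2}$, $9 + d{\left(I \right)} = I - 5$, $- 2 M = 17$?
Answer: $- \frac{12}{158425} \approx -7.5746 \cdot 10^{-5}$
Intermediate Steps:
$M = - \frac{17}{2}$ ($M = \left(- \frac{1}{2}\right) 17 = - \frac{17}{2} \approx -8.5$)
$d{\left(I \right)} = -14 + I$ ($d{\left(I \right)} = -9 + \left(I - 5\right) = -9 + \left(-5 + I\right) = -14 + I$)
$G{\left(P \right)} = P^{2}$
$m = - \frac{41125}{3}$ ($m = - \frac{25 \cdot 47 \cdot 35}{3} = - \frac{1175 \cdot 35}{3} = \left(- \frac{1}{3}\right) 41125 = - \frac{41125}{3} \approx -13708.0$)
$\frac{1}{G{\left(d{\left(M \right)} \right)} + m} = \frac{1}{\left(-14 - \frac{17}{2}\right)^{2} - \frac{41125}{3}} = \frac{1}{\left(- \frac{45}{2}\right)^{2} - \frac{41125}{3}} = \frac{1}{\frac{2025}{4} - \frac{41125}{3}} = \frac{1}{- \frac{158425}{12}} = - \frac{12}{158425}$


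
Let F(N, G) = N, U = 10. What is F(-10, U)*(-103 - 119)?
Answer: 2220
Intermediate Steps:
F(-10, U)*(-103 - 119) = -10*(-103 - 119) = -10*(-222) = 2220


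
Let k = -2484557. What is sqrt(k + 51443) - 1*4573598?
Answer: -4573598 + 3*I*sqrt(270346) ≈ -4.5736e+6 + 1559.8*I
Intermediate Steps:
sqrt(k + 51443) - 1*4573598 = sqrt(-2484557 + 51443) - 1*4573598 = sqrt(-2433114) - 4573598 = 3*I*sqrt(270346) - 4573598 = -4573598 + 3*I*sqrt(270346)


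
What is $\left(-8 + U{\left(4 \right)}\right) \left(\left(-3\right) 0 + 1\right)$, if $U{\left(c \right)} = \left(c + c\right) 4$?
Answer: $24$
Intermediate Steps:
$U{\left(c \right)} = 8 c$ ($U{\left(c \right)} = 2 c 4 = 8 c$)
$\left(-8 + U{\left(4 \right)}\right) \left(\left(-3\right) 0 + 1\right) = \left(-8 + 8 \cdot 4\right) \left(\left(-3\right) 0 + 1\right) = \left(-8 + 32\right) \left(0 + 1\right) = 24 \cdot 1 = 24$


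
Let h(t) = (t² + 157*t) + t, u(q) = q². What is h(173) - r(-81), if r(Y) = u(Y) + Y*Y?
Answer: 44141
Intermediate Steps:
h(t) = t² + 158*t
r(Y) = 2*Y² (r(Y) = Y² + Y*Y = Y² + Y² = 2*Y²)
h(173) - r(-81) = 173*(158 + 173) - 2*(-81)² = 173*331 - 2*6561 = 57263 - 1*13122 = 57263 - 13122 = 44141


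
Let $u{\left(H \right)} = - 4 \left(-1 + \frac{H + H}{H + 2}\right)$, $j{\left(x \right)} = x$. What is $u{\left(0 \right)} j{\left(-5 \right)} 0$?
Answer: $0$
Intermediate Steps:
$u{\left(H \right)} = 4 - \frac{8 H}{2 + H}$ ($u{\left(H \right)} = - 4 \left(-1 + \frac{2 H}{2 + H}\right) = 4 - \frac{8 H}{2 + H}$)
$u{\left(0 \right)} j{\left(-5 \right)} 0 = \frac{4 \left(2 - 0\right)}{2 + 0} \left(-5\right) 0 = \frac{4 \left(2 + 0\right)}{2} \left(-5\right) 0 = 4 \cdot \frac{1}{2} \cdot 2 \left(-5\right) 0 = 4 \left(-5\right) 0 = \left(-20\right) 0 = 0$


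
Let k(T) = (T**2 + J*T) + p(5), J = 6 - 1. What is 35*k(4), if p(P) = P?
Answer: 1435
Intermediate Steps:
J = 5
k(T) = 5 + T**2 + 5*T (k(T) = (T**2 + 5*T) + 5 = 5 + T**2 + 5*T)
35*k(4) = 35*(5 + 4**2 + 5*4) = 35*(5 + 16 + 20) = 35*41 = 1435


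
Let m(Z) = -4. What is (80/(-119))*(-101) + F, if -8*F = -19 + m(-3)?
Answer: 67377/952 ≈ 70.774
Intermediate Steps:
F = 23/8 (F = -(-19 - 4)/8 = -⅛*(-23) = 23/8 ≈ 2.8750)
(80/(-119))*(-101) + F = (80/(-119))*(-101) + 23/8 = (80*(-1/119))*(-101) + 23/8 = -80/119*(-101) + 23/8 = 8080/119 + 23/8 = 67377/952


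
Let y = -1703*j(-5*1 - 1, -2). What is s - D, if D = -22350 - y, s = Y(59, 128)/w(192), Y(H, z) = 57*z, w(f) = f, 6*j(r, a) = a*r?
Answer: 18982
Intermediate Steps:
j(r, a) = a*r/6 (j(r, a) = (a*r)/6 = a*r/6)
y = -3406 (y = -1703*(-2)*(-5*1 - 1)/6 = -1703*(-2)*(-5 - 1)/6 = -1703*(-2)*(-6)/6 = -1703*2 = -3406)
s = 38 (s = (57*128)/192 = 7296*(1/192) = 38)
D = -18944 (D = -22350 - 1*(-3406) = -22350 + 3406 = -18944)
s - D = 38 - 1*(-18944) = 38 + 18944 = 18982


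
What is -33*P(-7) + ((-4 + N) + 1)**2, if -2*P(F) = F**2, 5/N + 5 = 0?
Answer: 1649/2 ≈ 824.50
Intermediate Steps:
N = -1 (N = 5/(-5 + 0) = 5/(-5) = 5*(-1/5) = -1)
P(F) = -F**2/2
-33*P(-7) + ((-4 + N) + 1)**2 = -(-33)*(-7)**2/2 + ((-4 - 1) + 1)**2 = -(-33)*49/2 + (-5 + 1)**2 = -33*(-49/2) + (-4)**2 = 1617/2 + 16 = 1649/2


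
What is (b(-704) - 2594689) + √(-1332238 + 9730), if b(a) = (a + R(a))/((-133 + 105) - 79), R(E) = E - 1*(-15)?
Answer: -277630330/107 + 2*I*√330627 ≈ -2.5947e+6 + 1150.0*I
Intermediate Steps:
R(E) = 15 + E (R(E) = E + 15 = 15 + E)
b(a) = -15/107 - 2*a/107 (b(a) = (a + (15 + a))/((-133 + 105) - 79) = (15 + 2*a)/(-28 - 79) = (15 + 2*a)/(-107) = (15 + 2*a)*(-1/107) = -15/107 - 2*a/107)
(b(-704) - 2594689) + √(-1332238 + 9730) = ((-15/107 - 2/107*(-704)) - 2594689) + √(-1332238 + 9730) = ((-15/107 + 1408/107) - 2594689) + √(-1322508) = (1393/107 - 2594689) + 2*I*√330627 = -277630330/107 + 2*I*√330627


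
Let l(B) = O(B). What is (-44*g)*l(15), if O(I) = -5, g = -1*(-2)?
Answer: 440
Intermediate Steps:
g = 2
l(B) = -5
(-44*g)*l(15) = -44*2*(-5) = -88*(-5) = 440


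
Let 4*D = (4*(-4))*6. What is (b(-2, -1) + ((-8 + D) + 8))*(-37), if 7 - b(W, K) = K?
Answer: 592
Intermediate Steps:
b(W, K) = 7 - K
D = -24 (D = ((4*(-4))*6)/4 = (-16*6)/4 = (1/4)*(-96) = -24)
(b(-2, -1) + ((-8 + D) + 8))*(-37) = ((7 - 1*(-1)) + ((-8 - 24) + 8))*(-37) = ((7 + 1) + (-32 + 8))*(-37) = (8 - 24)*(-37) = -16*(-37) = 592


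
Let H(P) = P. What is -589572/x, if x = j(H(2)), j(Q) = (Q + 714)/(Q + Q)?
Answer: -589572/179 ≈ -3293.7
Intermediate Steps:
j(Q) = (714 + Q)/(2*Q) (j(Q) = (714 + Q)/((2*Q)) = (714 + Q)*(1/(2*Q)) = (714 + Q)/(2*Q))
x = 179 (x = (1/2)*(714 + 2)/2 = (1/2)*(1/2)*716 = 179)
-589572/x = -589572/179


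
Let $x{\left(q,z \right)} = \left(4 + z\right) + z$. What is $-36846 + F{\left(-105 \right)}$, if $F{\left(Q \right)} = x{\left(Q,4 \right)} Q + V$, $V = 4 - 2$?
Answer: $-38104$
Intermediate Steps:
$V = 2$ ($V = 4 - 2 = 2$)
$x{\left(q,z \right)} = 4 + 2 z$
$F{\left(Q \right)} = 2 + 12 Q$ ($F{\left(Q \right)} = \left(4 + 2 \cdot 4\right) Q + 2 = \left(4 + 8\right) Q + 2 = 12 Q + 2 = 2 + 12 Q$)
$-36846 + F{\left(-105 \right)} = -36846 + \left(2 + 12 \left(-105\right)\right) = -36846 + \left(2 - 1260\right) = -36846 - 1258 = -38104$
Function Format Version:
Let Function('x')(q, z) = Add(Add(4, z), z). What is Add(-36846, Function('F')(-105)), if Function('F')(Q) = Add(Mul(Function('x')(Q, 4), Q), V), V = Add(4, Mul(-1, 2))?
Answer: -38104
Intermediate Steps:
V = 2 (V = Add(4, -2) = 2)
Function('x')(q, z) = Add(4, Mul(2, z))
Function('F')(Q) = Add(2, Mul(12, Q)) (Function('F')(Q) = Add(Mul(Add(4, Mul(2, 4)), Q), 2) = Add(Mul(Add(4, 8), Q), 2) = Add(Mul(12, Q), 2) = Add(2, Mul(12, Q)))
Add(-36846, Function('F')(-105)) = Add(-36846, Add(2, Mul(12, -105))) = Add(-36846, Add(2, -1260)) = Add(-36846, -1258) = -38104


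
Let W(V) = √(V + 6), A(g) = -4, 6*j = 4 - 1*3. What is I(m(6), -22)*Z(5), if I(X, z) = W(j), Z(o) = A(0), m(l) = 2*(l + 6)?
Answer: -2*√222/3 ≈ -9.9331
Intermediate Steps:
m(l) = 12 + 2*l (m(l) = 2*(6 + l) = 12 + 2*l)
j = ⅙ (j = (4 - 1*3)/6 = (4 - 3)/6 = (⅙)*1 = ⅙ ≈ 0.16667)
Z(o) = -4
W(V) = √(6 + V)
I(X, z) = √222/6 (I(X, z) = √(6 + ⅙) = √(37/6) = √222/6)
I(m(6), -22)*Z(5) = (√222/6)*(-4) = -2*√222/3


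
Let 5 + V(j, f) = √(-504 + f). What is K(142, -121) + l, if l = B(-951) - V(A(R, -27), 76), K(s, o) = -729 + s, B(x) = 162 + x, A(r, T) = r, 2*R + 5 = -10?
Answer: -1371 - 2*I*√107 ≈ -1371.0 - 20.688*I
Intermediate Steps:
R = -15/2 (R = -5/2 + (½)*(-10) = -5/2 - 5 = -15/2 ≈ -7.5000)
V(j, f) = -5 + √(-504 + f)
l = -784 - 2*I*√107 (l = (162 - 951) - (-5 + √(-504 + 76)) = -789 - (-5 + √(-428)) = -789 - (-5 + 2*I*√107) = -789 + (5 - 2*I*√107) = -784 - 2*I*√107 ≈ -784.0 - 20.688*I)
K(142, -121) + l = (-729 + 142) + (-784 - 2*I*√107) = -587 + (-784 - 2*I*√107) = -1371 - 2*I*√107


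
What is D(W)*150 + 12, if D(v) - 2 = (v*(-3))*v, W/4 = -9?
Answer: -582888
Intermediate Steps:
W = -36 (W = 4*(-9) = -36)
D(v) = 2 - 3*v**2 (D(v) = 2 + (v*(-3))*v = 2 + (-3*v)*v = 2 - 3*v**2)
D(W)*150 + 12 = (2 - 3*(-36)**2)*150 + 12 = (2 - 3*1296)*150 + 12 = (2 - 3888)*150 + 12 = -3886*150 + 12 = -582900 + 12 = -582888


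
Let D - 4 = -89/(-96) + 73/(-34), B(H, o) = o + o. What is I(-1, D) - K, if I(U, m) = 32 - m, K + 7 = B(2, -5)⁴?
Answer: -16260889/1632 ≈ -9963.8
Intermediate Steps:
B(H, o) = 2*o
D = 4537/1632 (D = 4 + (-89/(-96) + 73/(-34)) = 4 + (-89*(-1/96) + 73*(-1/34)) = 4 + (89/96 - 73/34) = 4 - 1991/1632 = 4537/1632 ≈ 2.7800)
K = 9993 (K = -7 + (2*(-5))⁴ = -7 + (-10)⁴ = -7 + 10000 = 9993)
I(-1, D) - K = (32 - 1*4537/1632) - 1*9993 = (32 - 4537/1632) - 9993 = 47687/1632 - 9993 = -16260889/1632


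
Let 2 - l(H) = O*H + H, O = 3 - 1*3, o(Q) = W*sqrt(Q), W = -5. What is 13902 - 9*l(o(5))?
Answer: 13884 - 45*sqrt(5) ≈ 13783.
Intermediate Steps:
o(Q) = -5*sqrt(Q)
O = 0 (O = 3 - 3 = 0)
l(H) = 2 - H (l(H) = 2 - (0*H + H) = 2 - (0 + H) = 2 - H)
13902 - 9*l(o(5)) = 13902 - 9*(2 - (-5)*sqrt(5)) = 13902 - 9*(2 + 5*sqrt(5)) = 13902 + (-18 - 45*sqrt(5)) = 13884 - 45*sqrt(5)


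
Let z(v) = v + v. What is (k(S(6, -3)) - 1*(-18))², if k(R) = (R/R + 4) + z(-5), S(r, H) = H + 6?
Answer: 169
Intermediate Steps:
z(v) = 2*v
S(r, H) = 6 + H
k(R) = -5 (k(R) = (R/R + 4) + 2*(-5) = (1 + 4) - 10 = 5 - 10 = -5)
(k(S(6, -3)) - 1*(-18))² = (-5 - 1*(-18))² = (-5 + 18)² = 13² = 169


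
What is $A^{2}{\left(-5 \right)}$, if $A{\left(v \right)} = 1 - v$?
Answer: $36$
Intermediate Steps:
$A^{2}{\left(-5 \right)} = \left(1 - -5\right)^{2} = \left(1 + 5\right)^{2} = 6^{2} = 36$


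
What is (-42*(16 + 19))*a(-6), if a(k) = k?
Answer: 8820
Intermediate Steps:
(-42*(16 + 19))*a(-6) = -42*(16 + 19)*(-6) = -42*35*(-6) = -1470*(-6) = 8820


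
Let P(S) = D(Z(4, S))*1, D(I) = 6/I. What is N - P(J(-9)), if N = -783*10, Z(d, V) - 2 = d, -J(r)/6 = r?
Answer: -7831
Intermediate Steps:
J(r) = -6*r
Z(d, V) = 2 + d
P(S) = 1 (P(S) = (6/(2 + 4))*1 = (6/6)*1 = (6*(⅙))*1 = 1*1 = 1)
N = -7830
N - P(J(-9)) = -7830 - 1*1 = -7830 - 1 = -7831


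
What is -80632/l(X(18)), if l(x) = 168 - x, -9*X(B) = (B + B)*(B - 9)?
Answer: -20158/51 ≈ -395.25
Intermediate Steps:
X(B) = -2*B*(-9 + B)/9 (X(B) = -(B + B)*(B - 9)/9 = -2*B*(-9 + B)/9)
-80632/l(X(18)) = -80632/(168 - 2*18*(9 - 1*18)/9) = -80632/(168 - 2*18*(9 - 18)/9) = -80632/(168 - 2*18*(-9)/9) = -80632/(168 - 1*(-36)) = -80632/(168 + 36) = -80632/204 = -80632*1/204 = -20158/51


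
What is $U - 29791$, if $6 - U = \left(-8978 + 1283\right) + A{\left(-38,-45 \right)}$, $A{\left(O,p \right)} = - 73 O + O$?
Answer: $-24826$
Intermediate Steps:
$A{\left(O,p \right)} = - 72 O$
$U = 4965$ ($U = 6 - \left(\left(-8978 + 1283\right) - -2736\right) = 6 - \left(-7695 + 2736\right) = 6 - -4959 = 6 + 4959 = 4965$)
$U - 29791 = 4965 - 29791 = -24826$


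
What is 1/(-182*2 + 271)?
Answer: -1/93 ≈ -0.010753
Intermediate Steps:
1/(-182*2 + 271) = 1/(-364 + 271) = 1/(-93) = -1/93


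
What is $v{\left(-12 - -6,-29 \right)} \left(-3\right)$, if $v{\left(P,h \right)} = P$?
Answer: $18$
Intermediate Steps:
$v{\left(-12 - -6,-29 \right)} \left(-3\right) = \left(-12 - -6\right) \left(-3\right) = \left(-12 + 6\right) \left(-3\right) = \left(-6\right) \left(-3\right) = 18$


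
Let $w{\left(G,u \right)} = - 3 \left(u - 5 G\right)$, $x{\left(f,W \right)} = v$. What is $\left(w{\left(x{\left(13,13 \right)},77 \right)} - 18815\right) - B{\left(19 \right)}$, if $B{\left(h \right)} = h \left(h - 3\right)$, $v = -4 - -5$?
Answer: $-19335$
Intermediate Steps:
$v = 1$ ($v = -4 + 5 = 1$)
$B{\left(h \right)} = h \left(-3 + h\right)$
$x{\left(f,W \right)} = 1$
$w{\left(G,u \right)} = - 3 u + 15 G$
$\left(w{\left(x{\left(13,13 \right)},77 \right)} - 18815\right) - B{\left(19 \right)} = \left(\left(\left(-3\right) 77 + 15 \cdot 1\right) - 18815\right) - 19 \left(-3 + 19\right) = \left(\left(-231 + 15\right) - 18815\right) - 19 \cdot 16 = \left(-216 - 18815\right) - 304 = -19031 - 304 = -19335$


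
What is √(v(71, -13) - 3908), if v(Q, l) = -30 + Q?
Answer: I*√3867 ≈ 62.185*I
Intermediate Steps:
√(v(71, -13) - 3908) = √((-30 + 71) - 3908) = √(41 - 3908) = √(-3867) = I*√3867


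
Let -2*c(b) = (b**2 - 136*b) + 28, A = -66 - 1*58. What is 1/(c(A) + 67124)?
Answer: 1/50990 ≈ 1.9612e-5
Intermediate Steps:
A = -124 (A = -66 - 58 = -124)
c(b) = -14 + 68*b - b**2/2 (c(b) = -((b**2 - 136*b) + 28)/2 = -(28 + b**2 - 136*b)/2 = -14 + 68*b - b**2/2)
1/(c(A) + 67124) = 1/((-14 + 68*(-124) - 1/2*(-124)**2) + 67124) = 1/((-14 - 8432 - 1/2*15376) + 67124) = 1/((-14 - 8432 - 7688) + 67124) = 1/(-16134 + 67124) = 1/50990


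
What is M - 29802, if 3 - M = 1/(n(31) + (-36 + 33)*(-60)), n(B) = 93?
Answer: -8135128/273 ≈ -29799.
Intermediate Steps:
M = 818/273 (M = 3 - 1/(93 + (-36 + 33)*(-60)) = 3 - 1/(93 - 3*(-60)) = 3 - 1/(93 + 180) = 3 - 1/273 = 818/273 ≈ 2.9963)
M - 29802 = 818/273 - 29802 = -8135128/273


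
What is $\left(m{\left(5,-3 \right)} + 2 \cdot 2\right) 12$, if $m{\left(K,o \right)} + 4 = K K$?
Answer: $300$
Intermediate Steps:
$m{\left(K,o \right)} = -4 + K^{2}$ ($m{\left(K,o \right)} = -4 + K K = -4 + K^{2}$)
$\left(m{\left(5,-3 \right)} + 2 \cdot 2\right) 12 = \left(\left(-4 + 5^{2}\right) + 2 \cdot 2\right) 12 = \left(\left(-4 + 25\right) + 4\right) 12 = \left(21 + 4\right) 12 = 25 \cdot 12 = 300$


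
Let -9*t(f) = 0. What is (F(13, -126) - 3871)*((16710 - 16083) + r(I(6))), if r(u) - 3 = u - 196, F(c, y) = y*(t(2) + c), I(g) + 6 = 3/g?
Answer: -4721213/2 ≈ -2.3606e+6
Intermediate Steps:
I(g) = -6 + 3/g
t(f) = 0 (t(f) = -⅑*0 = 0)
F(c, y) = c*y (F(c, y) = y*(0 + c) = y*c = c*y)
r(u) = -193 + u (r(u) = 3 + (u - 196) = 3 + (-196 + u) = -193 + u)
(F(13, -126) - 3871)*((16710 - 16083) + r(I(6))) = (13*(-126) - 3871)*((16710 - 16083) + (-193 + (-6 + 3/6))) = (-1638 - 3871)*(627 + (-193 + (-6 + 3*(⅙)))) = -5509*(627 + (-193 + (-6 + ½))) = -5509*(627 + (-193 - 11/2)) = -5509*(627 - 397/2) = -5509*857/2 = -4721213/2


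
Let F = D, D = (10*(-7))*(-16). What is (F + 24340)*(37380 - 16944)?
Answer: 520300560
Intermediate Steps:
D = 1120 (D = -70*(-16) = 1120)
F = 1120
(F + 24340)*(37380 - 16944) = (1120 + 24340)*(37380 - 16944) = 25460*20436 = 520300560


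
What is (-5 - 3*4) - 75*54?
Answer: -4067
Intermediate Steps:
(-5 - 3*4) - 75*54 = (-5 - 12) - 4050 = -17 - 4050 = -4067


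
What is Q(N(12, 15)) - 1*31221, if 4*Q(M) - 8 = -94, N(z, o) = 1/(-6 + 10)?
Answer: -62485/2 ≈ -31243.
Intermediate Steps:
N(z, o) = 1/4
Q(M) = -43/2 (Q(M) = 2 + (1/4)*(-94) = 2 - 47/2 = -43/2)
Q(N(12, 15)) - 1*31221 = -43/2 - 1*31221 = -43/2 - 31221 = -62485/2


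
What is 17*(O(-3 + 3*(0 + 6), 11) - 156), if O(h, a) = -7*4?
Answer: -3128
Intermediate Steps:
O(h, a) = -28
17*(O(-3 + 3*(0 + 6), 11) - 156) = 17*(-28 - 156) = 17*(-184) = -3128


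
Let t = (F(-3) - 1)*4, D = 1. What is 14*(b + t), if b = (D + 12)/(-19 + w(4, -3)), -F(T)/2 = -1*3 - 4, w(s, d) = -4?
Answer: 16562/23 ≈ 720.09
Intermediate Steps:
F(T) = 14 (F(T) = -2*(-1*3 - 4) = -2*(-3 - 4) = -2*(-7) = 14)
t = 52 (t = (14 - 1)*4 = 13*4 = 52)
b = -13/23 (b = (1 + 12)/(-19 - 4) = 13/(-23) = 13*(-1/23) = -13/23 ≈ -0.56522)
14*(b + t) = 14*(-13/23 + 52) = 14*(1183/23) = 16562/23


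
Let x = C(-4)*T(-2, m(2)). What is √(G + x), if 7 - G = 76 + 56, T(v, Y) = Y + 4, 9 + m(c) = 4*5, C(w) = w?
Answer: I*√185 ≈ 13.601*I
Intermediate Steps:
m(c) = 11 (m(c) = -9 + 4*5 = -9 + 20 = 11)
T(v, Y) = 4 + Y
x = -60 (x = -4*(4 + 11) = -4*15 = -60)
G = -125 (G = 7 - (76 + 56) = 7 - 1*132 = 7 - 132 = -125)
√(G + x) = √(-125 - 60) = √(-185) = I*√185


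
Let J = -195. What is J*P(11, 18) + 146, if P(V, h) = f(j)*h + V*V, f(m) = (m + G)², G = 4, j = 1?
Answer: -111199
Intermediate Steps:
f(m) = (4 + m)² (f(m) = (m + 4)² = (4 + m)²)
P(V, h) = V² + 25*h (P(V, h) = (4 + 1)²*h + V*V = 5²*h + V² = 25*h + V² = V² + 25*h)
J*P(11, 18) + 146 = -195*(11² + 25*18) + 146 = -195*(121 + 450) + 146 = -195*571 + 146 = -111345 + 146 = -111199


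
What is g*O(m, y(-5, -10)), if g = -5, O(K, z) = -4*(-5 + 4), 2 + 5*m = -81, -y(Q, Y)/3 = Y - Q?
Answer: -20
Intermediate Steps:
y(Q, Y) = -3*Y + 3*Q (y(Q, Y) = -3*(Y - Q) = -3*Y + 3*Q)
m = -83/5 (m = -⅖ + (⅕)*(-81) = -⅖ - 81/5 = -83/5 ≈ -16.600)
O(K, z) = 4 (O(K, z) = -4*(-1) = 4)
g*O(m, y(-5, -10)) = -5*4 = -20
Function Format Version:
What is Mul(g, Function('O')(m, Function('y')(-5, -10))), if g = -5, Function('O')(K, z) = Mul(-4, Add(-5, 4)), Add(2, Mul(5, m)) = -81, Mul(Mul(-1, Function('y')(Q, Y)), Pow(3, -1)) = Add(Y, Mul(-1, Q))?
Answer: -20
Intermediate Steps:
Function('y')(Q, Y) = Add(Mul(-3, Y), Mul(3, Q)) (Function('y')(Q, Y) = Mul(-3, Add(Y, Mul(-1, Q))) = Add(Mul(-3, Y), Mul(3, Q)))
m = Rational(-83, 5) (m = Add(Rational(-2, 5), Mul(Rational(1, 5), -81)) = Add(Rational(-2, 5), Rational(-81, 5)) = Rational(-83, 5) ≈ -16.600)
Function('O')(K, z) = 4 (Function('O')(K, z) = Mul(-4, -1) = 4)
Mul(g, Function('O')(m, Function('y')(-5, -10))) = Mul(-5, 4) = -20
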